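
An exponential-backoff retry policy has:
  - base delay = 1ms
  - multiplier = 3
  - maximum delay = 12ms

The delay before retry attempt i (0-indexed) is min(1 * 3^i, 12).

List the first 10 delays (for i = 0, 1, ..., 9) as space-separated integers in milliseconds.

Computing each delay:
  i=0: min(1*3^0, 12) = 1
  i=1: min(1*3^1, 12) = 3
  i=2: min(1*3^2, 12) = 9
  i=3: min(1*3^3, 12) = 12
  i=4: min(1*3^4, 12) = 12
  i=5: min(1*3^5, 12) = 12
  i=6: min(1*3^6, 12) = 12
  i=7: min(1*3^7, 12) = 12
  i=8: min(1*3^8, 12) = 12
  i=9: min(1*3^9, 12) = 12

Answer: 1 3 9 12 12 12 12 12 12 12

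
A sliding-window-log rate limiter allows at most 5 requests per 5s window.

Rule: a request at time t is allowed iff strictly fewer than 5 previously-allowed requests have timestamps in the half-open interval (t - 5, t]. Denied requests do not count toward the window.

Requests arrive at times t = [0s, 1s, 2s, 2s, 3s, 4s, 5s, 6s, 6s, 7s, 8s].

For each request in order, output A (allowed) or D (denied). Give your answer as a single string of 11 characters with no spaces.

Tracking allowed requests in the window:
  req#1 t=0s: ALLOW
  req#2 t=1s: ALLOW
  req#3 t=2s: ALLOW
  req#4 t=2s: ALLOW
  req#5 t=3s: ALLOW
  req#6 t=4s: DENY
  req#7 t=5s: ALLOW
  req#8 t=6s: ALLOW
  req#9 t=6s: DENY
  req#10 t=7s: ALLOW
  req#11 t=8s: ALLOW

Answer: AAAAADAADAA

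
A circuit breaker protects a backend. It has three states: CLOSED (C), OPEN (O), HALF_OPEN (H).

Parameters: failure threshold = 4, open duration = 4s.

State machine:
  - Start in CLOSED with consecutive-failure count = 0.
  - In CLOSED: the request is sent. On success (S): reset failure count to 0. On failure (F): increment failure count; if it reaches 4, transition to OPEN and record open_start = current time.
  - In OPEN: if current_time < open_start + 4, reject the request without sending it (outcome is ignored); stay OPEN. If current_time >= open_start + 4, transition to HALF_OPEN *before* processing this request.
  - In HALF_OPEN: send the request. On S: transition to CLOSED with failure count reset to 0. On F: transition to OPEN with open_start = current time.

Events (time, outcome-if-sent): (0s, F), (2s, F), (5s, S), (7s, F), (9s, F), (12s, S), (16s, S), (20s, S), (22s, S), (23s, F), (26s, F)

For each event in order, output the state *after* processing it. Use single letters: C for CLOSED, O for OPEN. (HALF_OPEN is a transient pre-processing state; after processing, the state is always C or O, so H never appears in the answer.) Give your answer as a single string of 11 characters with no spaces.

Answer: CCCCCCCCCCC

Derivation:
State after each event:
  event#1 t=0s outcome=F: state=CLOSED
  event#2 t=2s outcome=F: state=CLOSED
  event#3 t=5s outcome=S: state=CLOSED
  event#4 t=7s outcome=F: state=CLOSED
  event#5 t=9s outcome=F: state=CLOSED
  event#6 t=12s outcome=S: state=CLOSED
  event#7 t=16s outcome=S: state=CLOSED
  event#8 t=20s outcome=S: state=CLOSED
  event#9 t=22s outcome=S: state=CLOSED
  event#10 t=23s outcome=F: state=CLOSED
  event#11 t=26s outcome=F: state=CLOSED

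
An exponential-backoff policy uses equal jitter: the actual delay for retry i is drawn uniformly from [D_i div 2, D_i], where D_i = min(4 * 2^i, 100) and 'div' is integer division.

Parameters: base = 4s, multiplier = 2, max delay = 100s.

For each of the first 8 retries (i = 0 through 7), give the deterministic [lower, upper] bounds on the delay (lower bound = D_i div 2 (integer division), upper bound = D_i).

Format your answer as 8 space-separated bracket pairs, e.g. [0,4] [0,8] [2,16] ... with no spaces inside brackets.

Computing bounds per retry:
  i=0: D_i=min(4*2^0,100)=4, bounds=[2,4]
  i=1: D_i=min(4*2^1,100)=8, bounds=[4,8]
  i=2: D_i=min(4*2^2,100)=16, bounds=[8,16]
  i=3: D_i=min(4*2^3,100)=32, bounds=[16,32]
  i=4: D_i=min(4*2^4,100)=64, bounds=[32,64]
  i=5: D_i=min(4*2^5,100)=100, bounds=[50,100]
  i=6: D_i=min(4*2^6,100)=100, bounds=[50,100]
  i=7: D_i=min(4*2^7,100)=100, bounds=[50,100]

Answer: [2,4] [4,8] [8,16] [16,32] [32,64] [50,100] [50,100] [50,100]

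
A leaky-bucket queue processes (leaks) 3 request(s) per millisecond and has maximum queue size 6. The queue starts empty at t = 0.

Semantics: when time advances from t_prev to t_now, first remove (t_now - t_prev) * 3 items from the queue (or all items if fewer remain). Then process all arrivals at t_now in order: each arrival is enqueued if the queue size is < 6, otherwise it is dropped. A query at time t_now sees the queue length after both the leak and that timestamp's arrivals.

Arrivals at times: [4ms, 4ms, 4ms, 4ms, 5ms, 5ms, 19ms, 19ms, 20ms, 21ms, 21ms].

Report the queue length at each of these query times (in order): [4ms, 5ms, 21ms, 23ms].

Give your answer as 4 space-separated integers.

Answer: 4 3 2 0

Derivation:
Queue lengths at query times:
  query t=4ms: backlog = 4
  query t=5ms: backlog = 3
  query t=21ms: backlog = 2
  query t=23ms: backlog = 0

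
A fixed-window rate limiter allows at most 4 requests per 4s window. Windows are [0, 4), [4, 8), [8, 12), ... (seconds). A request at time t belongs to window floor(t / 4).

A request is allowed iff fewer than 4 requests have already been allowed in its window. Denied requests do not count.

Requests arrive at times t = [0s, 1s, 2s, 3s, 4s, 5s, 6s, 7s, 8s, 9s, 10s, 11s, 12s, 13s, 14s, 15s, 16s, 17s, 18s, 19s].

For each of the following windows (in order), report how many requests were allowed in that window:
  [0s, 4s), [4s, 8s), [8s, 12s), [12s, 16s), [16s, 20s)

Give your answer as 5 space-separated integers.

Answer: 4 4 4 4 4

Derivation:
Processing requests:
  req#1 t=0s (window 0): ALLOW
  req#2 t=1s (window 0): ALLOW
  req#3 t=2s (window 0): ALLOW
  req#4 t=3s (window 0): ALLOW
  req#5 t=4s (window 1): ALLOW
  req#6 t=5s (window 1): ALLOW
  req#7 t=6s (window 1): ALLOW
  req#8 t=7s (window 1): ALLOW
  req#9 t=8s (window 2): ALLOW
  req#10 t=9s (window 2): ALLOW
  req#11 t=10s (window 2): ALLOW
  req#12 t=11s (window 2): ALLOW
  req#13 t=12s (window 3): ALLOW
  req#14 t=13s (window 3): ALLOW
  req#15 t=14s (window 3): ALLOW
  req#16 t=15s (window 3): ALLOW
  req#17 t=16s (window 4): ALLOW
  req#18 t=17s (window 4): ALLOW
  req#19 t=18s (window 4): ALLOW
  req#20 t=19s (window 4): ALLOW

Allowed counts by window: 4 4 4 4 4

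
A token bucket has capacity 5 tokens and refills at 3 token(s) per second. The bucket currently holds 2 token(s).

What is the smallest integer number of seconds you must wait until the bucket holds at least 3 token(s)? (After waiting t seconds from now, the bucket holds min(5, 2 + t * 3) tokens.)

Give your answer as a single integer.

Need 2 + t * 3 >= 3, so t >= 1/3.
Smallest integer t = ceil(1/3) = 1.

Answer: 1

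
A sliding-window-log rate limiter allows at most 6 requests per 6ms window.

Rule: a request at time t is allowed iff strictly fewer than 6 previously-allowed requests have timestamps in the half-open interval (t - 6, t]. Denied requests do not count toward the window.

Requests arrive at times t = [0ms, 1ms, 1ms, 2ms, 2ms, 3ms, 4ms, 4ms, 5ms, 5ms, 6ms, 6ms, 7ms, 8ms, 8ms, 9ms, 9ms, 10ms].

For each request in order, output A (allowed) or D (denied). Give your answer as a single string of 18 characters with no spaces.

Tracking allowed requests in the window:
  req#1 t=0ms: ALLOW
  req#2 t=1ms: ALLOW
  req#3 t=1ms: ALLOW
  req#4 t=2ms: ALLOW
  req#5 t=2ms: ALLOW
  req#6 t=3ms: ALLOW
  req#7 t=4ms: DENY
  req#8 t=4ms: DENY
  req#9 t=5ms: DENY
  req#10 t=5ms: DENY
  req#11 t=6ms: ALLOW
  req#12 t=6ms: DENY
  req#13 t=7ms: ALLOW
  req#14 t=8ms: ALLOW
  req#15 t=8ms: ALLOW
  req#16 t=9ms: ALLOW
  req#17 t=9ms: ALLOW
  req#18 t=10ms: DENY

Answer: AAAAAADDDDADAAAAAD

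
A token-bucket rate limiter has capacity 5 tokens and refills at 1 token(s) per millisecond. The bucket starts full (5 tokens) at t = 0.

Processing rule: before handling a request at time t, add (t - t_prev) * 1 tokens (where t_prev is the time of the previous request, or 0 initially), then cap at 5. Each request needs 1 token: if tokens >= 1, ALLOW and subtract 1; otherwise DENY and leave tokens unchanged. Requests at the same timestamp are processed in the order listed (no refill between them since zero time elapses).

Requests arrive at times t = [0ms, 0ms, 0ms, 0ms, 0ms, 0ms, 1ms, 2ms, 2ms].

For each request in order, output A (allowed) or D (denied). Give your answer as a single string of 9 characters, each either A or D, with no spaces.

Answer: AAAAADAAD

Derivation:
Simulating step by step:
  req#1 t=0ms: ALLOW
  req#2 t=0ms: ALLOW
  req#3 t=0ms: ALLOW
  req#4 t=0ms: ALLOW
  req#5 t=0ms: ALLOW
  req#6 t=0ms: DENY
  req#7 t=1ms: ALLOW
  req#8 t=2ms: ALLOW
  req#9 t=2ms: DENY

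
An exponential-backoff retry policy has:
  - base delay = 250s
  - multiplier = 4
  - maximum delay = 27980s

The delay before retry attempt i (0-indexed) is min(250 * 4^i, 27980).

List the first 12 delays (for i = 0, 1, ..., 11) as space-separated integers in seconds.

Computing each delay:
  i=0: min(250*4^0, 27980) = 250
  i=1: min(250*4^1, 27980) = 1000
  i=2: min(250*4^2, 27980) = 4000
  i=3: min(250*4^3, 27980) = 16000
  i=4: min(250*4^4, 27980) = 27980
  i=5: min(250*4^5, 27980) = 27980
  i=6: min(250*4^6, 27980) = 27980
  i=7: min(250*4^7, 27980) = 27980
  i=8: min(250*4^8, 27980) = 27980
  i=9: min(250*4^9, 27980) = 27980
  i=10: min(250*4^10, 27980) = 27980
  i=11: min(250*4^11, 27980) = 27980

Answer: 250 1000 4000 16000 27980 27980 27980 27980 27980 27980 27980 27980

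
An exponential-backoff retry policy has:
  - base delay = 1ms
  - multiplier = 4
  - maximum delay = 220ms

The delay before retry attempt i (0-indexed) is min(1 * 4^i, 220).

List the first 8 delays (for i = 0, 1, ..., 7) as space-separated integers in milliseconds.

Answer: 1 4 16 64 220 220 220 220

Derivation:
Computing each delay:
  i=0: min(1*4^0, 220) = 1
  i=1: min(1*4^1, 220) = 4
  i=2: min(1*4^2, 220) = 16
  i=3: min(1*4^3, 220) = 64
  i=4: min(1*4^4, 220) = 220
  i=5: min(1*4^5, 220) = 220
  i=6: min(1*4^6, 220) = 220
  i=7: min(1*4^7, 220) = 220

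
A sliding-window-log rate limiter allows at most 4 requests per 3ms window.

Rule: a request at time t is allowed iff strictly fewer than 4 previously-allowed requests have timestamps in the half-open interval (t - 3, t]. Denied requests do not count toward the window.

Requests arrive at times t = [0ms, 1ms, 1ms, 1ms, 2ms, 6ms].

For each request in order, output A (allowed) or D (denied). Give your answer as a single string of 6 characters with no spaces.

Tracking allowed requests in the window:
  req#1 t=0ms: ALLOW
  req#2 t=1ms: ALLOW
  req#3 t=1ms: ALLOW
  req#4 t=1ms: ALLOW
  req#5 t=2ms: DENY
  req#6 t=6ms: ALLOW

Answer: AAAADA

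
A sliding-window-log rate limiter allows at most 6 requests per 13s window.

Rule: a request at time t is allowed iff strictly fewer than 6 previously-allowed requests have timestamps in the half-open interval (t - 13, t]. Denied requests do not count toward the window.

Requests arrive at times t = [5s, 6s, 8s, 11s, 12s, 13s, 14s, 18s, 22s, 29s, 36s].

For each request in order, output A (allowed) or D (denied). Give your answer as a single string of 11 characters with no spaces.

Answer: AAAAAADAAAA

Derivation:
Tracking allowed requests in the window:
  req#1 t=5s: ALLOW
  req#2 t=6s: ALLOW
  req#3 t=8s: ALLOW
  req#4 t=11s: ALLOW
  req#5 t=12s: ALLOW
  req#6 t=13s: ALLOW
  req#7 t=14s: DENY
  req#8 t=18s: ALLOW
  req#9 t=22s: ALLOW
  req#10 t=29s: ALLOW
  req#11 t=36s: ALLOW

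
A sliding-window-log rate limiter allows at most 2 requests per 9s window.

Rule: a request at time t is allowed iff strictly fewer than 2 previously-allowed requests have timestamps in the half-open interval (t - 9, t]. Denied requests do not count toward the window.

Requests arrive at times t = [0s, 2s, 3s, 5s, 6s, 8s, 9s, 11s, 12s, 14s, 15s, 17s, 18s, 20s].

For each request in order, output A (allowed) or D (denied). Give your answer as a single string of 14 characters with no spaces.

Answer: AADDDDAADDDDAA

Derivation:
Tracking allowed requests in the window:
  req#1 t=0s: ALLOW
  req#2 t=2s: ALLOW
  req#3 t=3s: DENY
  req#4 t=5s: DENY
  req#5 t=6s: DENY
  req#6 t=8s: DENY
  req#7 t=9s: ALLOW
  req#8 t=11s: ALLOW
  req#9 t=12s: DENY
  req#10 t=14s: DENY
  req#11 t=15s: DENY
  req#12 t=17s: DENY
  req#13 t=18s: ALLOW
  req#14 t=20s: ALLOW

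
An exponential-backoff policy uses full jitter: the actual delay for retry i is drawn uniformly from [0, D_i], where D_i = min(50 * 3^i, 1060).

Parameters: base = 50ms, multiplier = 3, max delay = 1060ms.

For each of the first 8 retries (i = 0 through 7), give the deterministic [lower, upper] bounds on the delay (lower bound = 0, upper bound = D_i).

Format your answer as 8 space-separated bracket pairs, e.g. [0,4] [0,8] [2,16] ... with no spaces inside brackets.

Computing bounds per retry:
  i=0: D_i=min(50*3^0,1060)=50, bounds=[0,50]
  i=1: D_i=min(50*3^1,1060)=150, bounds=[0,150]
  i=2: D_i=min(50*3^2,1060)=450, bounds=[0,450]
  i=3: D_i=min(50*3^3,1060)=1060, bounds=[0,1060]
  i=4: D_i=min(50*3^4,1060)=1060, bounds=[0,1060]
  i=5: D_i=min(50*3^5,1060)=1060, bounds=[0,1060]
  i=6: D_i=min(50*3^6,1060)=1060, bounds=[0,1060]
  i=7: D_i=min(50*3^7,1060)=1060, bounds=[0,1060]

Answer: [0,50] [0,150] [0,450] [0,1060] [0,1060] [0,1060] [0,1060] [0,1060]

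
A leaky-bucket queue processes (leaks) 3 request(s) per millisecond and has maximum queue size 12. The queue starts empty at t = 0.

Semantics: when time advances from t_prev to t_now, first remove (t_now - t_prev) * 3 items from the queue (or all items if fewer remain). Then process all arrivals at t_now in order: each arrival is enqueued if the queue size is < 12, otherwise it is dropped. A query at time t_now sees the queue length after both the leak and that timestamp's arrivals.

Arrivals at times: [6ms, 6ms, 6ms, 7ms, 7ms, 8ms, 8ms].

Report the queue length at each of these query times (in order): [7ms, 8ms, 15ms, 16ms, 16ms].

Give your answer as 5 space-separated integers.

Answer: 2 2 0 0 0

Derivation:
Queue lengths at query times:
  query t=7ms: backlog = 2
  query t=8ms: backlog = 2
  query t=15ms: backlog = 0
  query t=16ms: backlog = 0
  query t=16ms: backlog = 0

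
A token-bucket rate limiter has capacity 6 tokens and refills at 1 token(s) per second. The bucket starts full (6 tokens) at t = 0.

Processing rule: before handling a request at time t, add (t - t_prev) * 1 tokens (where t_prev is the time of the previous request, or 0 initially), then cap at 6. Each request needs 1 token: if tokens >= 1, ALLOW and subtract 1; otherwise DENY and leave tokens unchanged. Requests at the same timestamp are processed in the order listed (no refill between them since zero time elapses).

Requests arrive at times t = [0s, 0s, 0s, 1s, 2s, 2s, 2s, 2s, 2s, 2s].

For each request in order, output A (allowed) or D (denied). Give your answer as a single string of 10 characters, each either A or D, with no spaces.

Simulating step by step:
  req#1 t=0s: ALLOW
  req#2 t=0s: ALLOW
  req#3 t=0s: ALLOW
  req#4 t=1s: ALLOW
  req#5 t=2s: ALLOW
  req#6 t=2s: ALLOW
  req#7 t=2s: ALLOW
  req#8 t=2s: ALLOW
  req#9 t=2s: DENY
  req#10 t=2s: DENY

Answer: AAAAAAAADD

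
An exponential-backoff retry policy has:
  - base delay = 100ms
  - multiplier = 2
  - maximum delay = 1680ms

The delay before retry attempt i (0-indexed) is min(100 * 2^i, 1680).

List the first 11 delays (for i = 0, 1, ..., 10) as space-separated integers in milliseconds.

Computing each delay:
  i=0: min(100*2^0, 1680) = 100
  i=1: min(100*2^1, 1680) = 200
  i=2: min(100*2^2, 1680) = 400
  i=3: min(100*2^3, 1680) = 800
  i=4: min(100*2^4, 1680) = 1600
  i=5: min(100*2^5, 1680) = 1680
  i=6: min(100*2^6, 1680) = 1680
  i=7: min(100*2^7, 1680) = 1680
  i=8: min(100*2^8, 1680) = 1680
  i=9: min(100*2^9, 1680) = 1680
  i=10: min(100*2^10, 1680) = 1680

Answer: 100 200 400 800 1600 1680 1680 1680 1680 1680 1680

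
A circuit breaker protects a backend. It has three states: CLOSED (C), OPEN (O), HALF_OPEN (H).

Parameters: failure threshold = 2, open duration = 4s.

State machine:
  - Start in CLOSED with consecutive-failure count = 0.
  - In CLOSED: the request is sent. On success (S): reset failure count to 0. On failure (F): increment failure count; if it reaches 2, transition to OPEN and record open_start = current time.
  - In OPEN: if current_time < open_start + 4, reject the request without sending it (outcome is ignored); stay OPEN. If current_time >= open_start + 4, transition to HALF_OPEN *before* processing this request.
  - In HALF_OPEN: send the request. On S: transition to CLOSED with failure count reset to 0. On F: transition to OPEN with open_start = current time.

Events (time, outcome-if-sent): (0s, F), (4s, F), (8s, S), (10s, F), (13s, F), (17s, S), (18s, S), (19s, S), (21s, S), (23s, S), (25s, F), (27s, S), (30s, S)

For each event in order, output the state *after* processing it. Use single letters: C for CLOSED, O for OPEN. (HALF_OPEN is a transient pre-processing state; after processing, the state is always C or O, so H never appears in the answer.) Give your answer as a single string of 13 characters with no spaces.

State after each event:
  event#1 t=0s outcome=F: state=CLOSED
  event#2 t=4s outcome=F: state=OPEN
  event#3 t=8s outcome=S: state=CLOSED
  event#4 t=10s outcome=F: state=CLOSED
  event#5 t=13s outcome=F: state=OPEN
  event#6 t=17s outcome=S: state=CLOSED
  event#7 t=18s outcome=S: state=CLOSED
  event#8 t=19s outcome=S: state=CLOSED
  event#9 t=21s outcome=S: state=CLOSED
  event#10 t=23s outcome=S: state=CLOSED
  event#11 t=25s outcome=F: state=CLOSED
  event#12 t=27s outcome=S: state=CLOSED
  event#13 t=30s outcome=S: state=CLOSED

Answer: COCCOCCCCCCCC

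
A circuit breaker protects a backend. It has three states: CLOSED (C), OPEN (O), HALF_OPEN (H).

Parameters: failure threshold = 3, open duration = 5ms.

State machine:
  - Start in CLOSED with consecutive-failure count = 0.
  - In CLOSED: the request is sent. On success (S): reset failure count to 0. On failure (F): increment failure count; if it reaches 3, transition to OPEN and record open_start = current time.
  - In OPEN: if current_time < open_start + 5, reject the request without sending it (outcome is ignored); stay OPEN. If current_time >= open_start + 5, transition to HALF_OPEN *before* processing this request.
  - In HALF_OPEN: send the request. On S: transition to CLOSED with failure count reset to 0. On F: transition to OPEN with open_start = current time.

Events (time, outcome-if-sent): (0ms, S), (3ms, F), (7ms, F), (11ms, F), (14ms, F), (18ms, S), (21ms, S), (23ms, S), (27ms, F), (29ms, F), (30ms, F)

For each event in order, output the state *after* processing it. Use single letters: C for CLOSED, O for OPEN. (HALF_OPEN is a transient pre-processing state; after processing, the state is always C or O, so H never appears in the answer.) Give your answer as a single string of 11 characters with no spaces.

State after each event:
  event#1 t=0ms outcome=S: state=CLOSED
  event#2 t=3ms outcome=F: state=CLOSED
  event#3 t=7ms outcome=F: state=CLOSED
  event#4 t=11ms outcome=F: state=OPEN
  event#5 t=14ms outcome=F: state=OPEN
  event#6 t=18ms outcome=S: state=CLOSED
  event#7 t=21ms outcome=S: state=CLOSED
  event#8 t=23ms outcome=S: state=CLOSED
  event#9 t=27ms outcome=F: state=CLOSED
  event#10 t=29ms outcome=F: state=CLOSED
  event#11 t=30ms outcome=F: state=OPEN

Answer: CCCOOCCCCCO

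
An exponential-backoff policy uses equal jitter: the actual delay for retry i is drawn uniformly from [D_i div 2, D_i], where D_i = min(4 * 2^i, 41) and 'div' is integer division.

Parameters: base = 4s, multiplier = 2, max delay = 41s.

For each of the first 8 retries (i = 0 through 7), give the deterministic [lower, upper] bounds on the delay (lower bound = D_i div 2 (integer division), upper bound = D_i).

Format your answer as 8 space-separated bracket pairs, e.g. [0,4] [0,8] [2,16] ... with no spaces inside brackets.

Answer: [2,4] [4,8] [8,16] [16,32] [20,41] [20,41] [20,41] [20,41]

Derivation:
Computing bounds per retry:
  i=0: D_i=min(4*2^0,41)=4, bounds=[2,4]
  i=1: D_i=min(4*2^1,41)=8, bounds=[4,8]
  i=2: D_i=min(4*2^2,41)=16, bounds=[8,16]
  i=3: D_i=min(4*2^3,41)=32, bounds=[16,32]
  i=4: D_i=min(4*2^4,41)=41, bounds=[20,41]
  i=5: D_i=min(4*2^5,41)=41, bounds=[20,41]
  i=6: D_i=min(4*2^6,41)=41, bounds=[20,41]
  i=7: D_i=min(4*2^7,41)=41, bounds=[20,41]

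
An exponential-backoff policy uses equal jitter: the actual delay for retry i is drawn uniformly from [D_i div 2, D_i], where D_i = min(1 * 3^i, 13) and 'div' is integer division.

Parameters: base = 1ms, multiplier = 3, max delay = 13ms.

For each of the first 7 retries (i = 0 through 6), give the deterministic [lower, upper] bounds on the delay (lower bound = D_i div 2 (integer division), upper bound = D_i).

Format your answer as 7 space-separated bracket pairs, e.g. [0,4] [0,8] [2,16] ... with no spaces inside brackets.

Answer: [0,1] [1,3] [4,9] [6,13] [6,13] [6,13] [6,13]

Derivation:
Computing bounds per retry:
  i=0: D_i=min(1*3^0,13)=1, bounds=[0,1]
  i=1: D_i=min(1*3^1,13)=3, bounds=[1,3]
  i=2: D_i=min(1*3^2,13)=9, bounds=[4,9]
  i=3: D_i=min(1*3^3,13)=13, bounds=[6,13]
  i=4: D_i=min(1*3^4,13)=13, bounds=[6,13]
  i=5: D_i=min(1*3^5,13)=13, bounds=[6,13]
  i=6: D_i=min(1*3^6,13)=13, bounds=[6,13]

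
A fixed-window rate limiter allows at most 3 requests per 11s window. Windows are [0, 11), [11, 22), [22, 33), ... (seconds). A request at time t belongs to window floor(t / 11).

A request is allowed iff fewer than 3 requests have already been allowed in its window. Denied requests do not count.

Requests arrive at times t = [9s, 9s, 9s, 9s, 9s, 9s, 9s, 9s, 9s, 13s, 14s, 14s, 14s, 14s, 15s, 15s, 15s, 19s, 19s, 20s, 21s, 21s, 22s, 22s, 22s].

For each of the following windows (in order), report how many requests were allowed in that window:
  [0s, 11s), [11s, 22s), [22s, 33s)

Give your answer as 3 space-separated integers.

Answer: 3 3 3

Derivation:
Processing requests:
  req#1 t=9s (window 0): ALLOW
  req#2 t=9s (window 0): ALLOW
  req#3 t=9s (window 0): ALLOW
  req#4 t=9s (window 0): DENY
  req#5 t=9s (window 0): DENY
  req#6 t=9s (window 0): DENY
  req#7 t=9s (window 0): DENY
  req#8 t=9s (window 0): DENY
  req#9 t=9s (window 0): DENY
  req#10 t=13s (window 1): ALLOW
  req#11 t=14s (window 1): ALLOW
  req#12 t=14s (window 1): ALLOW
  req#13 t=14s (window 1): DENY
  req#14 t=14s (window 1): DENY
  req#15 t=15s (window 1): DENY
  req#16 t=15s (window 1): DENY
  req#17 t=15s (window 1): DENY
  req#18 t=19s (window 1): DENY
  req#19 t=19s (window 1): DENY
  req#20 t=20s (window 1): DENY
  req#21 t=21s (window 1): DENY
  req#22 t=21s (window 1): DENY
  req#23 t=22s (window 2): ALLOW
  req#24 t=22s (window 2): ALLOW
  req#25 t=22s (window 2): ALLOW

Allowed counts by window: 3 3 3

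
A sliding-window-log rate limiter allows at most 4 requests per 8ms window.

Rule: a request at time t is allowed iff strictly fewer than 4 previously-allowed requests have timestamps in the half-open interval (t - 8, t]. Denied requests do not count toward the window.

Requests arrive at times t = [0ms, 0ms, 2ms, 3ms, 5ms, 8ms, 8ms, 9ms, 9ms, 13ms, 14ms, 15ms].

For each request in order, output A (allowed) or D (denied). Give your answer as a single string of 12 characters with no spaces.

Tracking allowed requests in the window:
  req#1 t=0ms: ALLOW
  req#2 t=0ms: ALLOW
  req#3 t=2ms: ALLOW
  req#4 t=3ms: ALLOW
  req#5 t=5ms: DENY
  req#6 t=8ms: ALLOW
  req#7 t=8ms: ALLOW
  req#8 t=9ms: DENY
  req#9 t=9ms: DENY
  req#10 t=13ms: ALLOW
  req#11 t=14ms: ALLOW
  req#12 t=15ms: DENY

Answer: AAAADAADDAAD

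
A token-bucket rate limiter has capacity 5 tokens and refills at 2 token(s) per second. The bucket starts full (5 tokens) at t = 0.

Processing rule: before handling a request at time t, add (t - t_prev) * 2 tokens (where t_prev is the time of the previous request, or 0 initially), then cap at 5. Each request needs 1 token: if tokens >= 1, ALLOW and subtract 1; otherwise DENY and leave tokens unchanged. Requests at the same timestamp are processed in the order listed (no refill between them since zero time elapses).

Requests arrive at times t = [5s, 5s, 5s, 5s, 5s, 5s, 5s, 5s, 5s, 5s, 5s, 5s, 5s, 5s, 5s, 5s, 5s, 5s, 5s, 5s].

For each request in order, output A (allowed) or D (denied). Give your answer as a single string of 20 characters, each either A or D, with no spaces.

Answer: AAAAADDDDDDDDDDDDDDD

Derivation:
Simulating step by step:
  req#1 t=5s: ALLOW
  req#2 t=5s: ALLOW
  req#3 t=5s: ALLOW
  req#4 t=5s: ALLOW
  req#5 t=5s: ALLOW
  req#6 t=5s: DENY
  req#7 t=5s: DENY
  req#8 t=5s: DENY
  req#9 t=5s: DENY
  req#10 t=5s: DENY
  req#11 t=5s: DENY
  req#12 t=5s: DENY
  req#13 t=5s: DENY
  req#14 t=5s: DENY
  req#15 t=5s: DENY
  req#16 t=5s: DENY
  req#17 t=5s: DENY
  req#18 t=5s: DENY
  req#19 t=5s: DENY
  req#20 t=5s: DENY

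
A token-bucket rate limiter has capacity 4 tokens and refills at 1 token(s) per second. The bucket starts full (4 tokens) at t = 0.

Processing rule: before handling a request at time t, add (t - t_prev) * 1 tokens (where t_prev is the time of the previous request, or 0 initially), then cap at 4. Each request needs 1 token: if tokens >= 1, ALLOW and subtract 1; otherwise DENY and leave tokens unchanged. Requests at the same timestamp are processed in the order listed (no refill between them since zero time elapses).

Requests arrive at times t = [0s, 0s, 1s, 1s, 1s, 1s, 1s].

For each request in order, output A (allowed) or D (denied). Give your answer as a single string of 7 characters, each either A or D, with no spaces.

Simulating step by step:
  req#1 t=0s: ALLOW
  req#2 t=0s: ALLOW
  req#3 t=1s: ALLOW
  req#4 t=1s: ALLOW
  req#5 t=1s: ALLOW
  req#6 t=1s: DENY
  req#7 t=1s: DENY

Answer: AAAAADD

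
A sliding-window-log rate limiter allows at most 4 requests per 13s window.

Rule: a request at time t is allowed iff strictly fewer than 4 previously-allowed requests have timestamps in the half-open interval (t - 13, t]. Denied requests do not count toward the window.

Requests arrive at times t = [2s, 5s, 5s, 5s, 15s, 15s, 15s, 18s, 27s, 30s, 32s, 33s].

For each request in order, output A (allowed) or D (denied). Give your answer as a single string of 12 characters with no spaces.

Tracking allowed requests in the window:
  req#1 t=2s: ALLOW
  req#2 t=5s: ALLOW
  req#3 t=5s: ALLOW
  req#4 t=5s: ALLOW
  req#5 t=15s: ALLOW
  req#6 t=15s: DENY
  req#7 t=15s: DENY
  req#8 t=18s: ALLOW
  req#9 t=27s: ALLOW
  req#10 t=30s: ALLOW
  req#11 t=32s: ALLOW
  req#12 t=33s: ALLOW

Answer: AAAAADDAAAAA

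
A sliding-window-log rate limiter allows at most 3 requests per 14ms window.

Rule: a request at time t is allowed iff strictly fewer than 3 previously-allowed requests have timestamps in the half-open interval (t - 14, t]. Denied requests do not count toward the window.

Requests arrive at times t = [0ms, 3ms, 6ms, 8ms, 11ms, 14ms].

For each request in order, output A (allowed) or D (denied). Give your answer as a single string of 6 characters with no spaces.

Tracking allowed requests in the window:
  req#1 t=0ms: ALLOW
  req#2 t=3ms: ALLOW
  req#3 t=6ms: ALLOW
  req#4 t=8ms: DENY
  req#5 t=11ms: DENY
  req#6 t=14ms: ALLOW

Answer: AAADDA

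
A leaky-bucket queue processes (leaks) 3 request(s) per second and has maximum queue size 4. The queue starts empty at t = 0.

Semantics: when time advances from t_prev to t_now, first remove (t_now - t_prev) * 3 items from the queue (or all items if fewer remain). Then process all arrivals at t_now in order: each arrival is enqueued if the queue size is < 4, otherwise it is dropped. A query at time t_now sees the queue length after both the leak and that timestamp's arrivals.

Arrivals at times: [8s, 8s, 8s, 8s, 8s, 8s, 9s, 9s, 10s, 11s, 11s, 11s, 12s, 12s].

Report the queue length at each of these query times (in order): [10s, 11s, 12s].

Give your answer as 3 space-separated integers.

Answer: 1 3 2

Derivation:
Queue lengths at query times:
  query t=10s: backlog = 1
  query t=11s: backlog = 3
  query t=12s: backlog = 2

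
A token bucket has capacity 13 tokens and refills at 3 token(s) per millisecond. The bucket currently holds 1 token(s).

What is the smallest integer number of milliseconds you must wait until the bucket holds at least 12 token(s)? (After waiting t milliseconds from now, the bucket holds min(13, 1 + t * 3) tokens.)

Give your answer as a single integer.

Need 1 + t * 3 >= 12, so t >= 11/3.
Smallest integer t = ceil(11/3) = 4.

Answer: 4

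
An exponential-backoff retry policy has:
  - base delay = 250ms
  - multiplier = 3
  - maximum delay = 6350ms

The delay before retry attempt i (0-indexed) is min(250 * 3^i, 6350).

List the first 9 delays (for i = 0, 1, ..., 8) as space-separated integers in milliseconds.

Answer: 250 750 2250 6350 6350 6350 6350 6350 6350

Derivation:
Computing each delay:
  i=0: min(250*3^0, 6350) = 250
  i=1: min(250*3^1, 6350) = 750
  i=2: min(250*3^2, 6350) = 2250
  i=3: min(250*3^3, 6350) = 6350
  i=4: min(250*3^4, 6350) = 6350
  i=5: min(250*3^5, 6350) = 6350
  i=6: min(250*3^6, 6350) = 6350
  i=7: min(250*3^7, 6350) = 6350
  i=8: min(250*3^8, 6350) = 6350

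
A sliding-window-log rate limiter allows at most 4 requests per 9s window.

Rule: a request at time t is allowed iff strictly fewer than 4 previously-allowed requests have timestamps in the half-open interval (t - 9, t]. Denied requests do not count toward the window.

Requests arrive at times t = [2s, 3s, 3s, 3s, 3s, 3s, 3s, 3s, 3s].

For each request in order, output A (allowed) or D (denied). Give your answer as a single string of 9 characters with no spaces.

Tracking allowed requests in the window:
  req#1 t=2s: ALLOW
  req#2 t=3s: ALLOW
  req#3 t=3s: ALLOW
  req#4 t=3s: ALLOW
  req#5 t=3s: DENY
  req#6 t=3s: DENY
  req#7 t=3s: DENY
  req#8 t=3s: DENY
  req#9 t=3s: DENY

Answer: AAAADDDDD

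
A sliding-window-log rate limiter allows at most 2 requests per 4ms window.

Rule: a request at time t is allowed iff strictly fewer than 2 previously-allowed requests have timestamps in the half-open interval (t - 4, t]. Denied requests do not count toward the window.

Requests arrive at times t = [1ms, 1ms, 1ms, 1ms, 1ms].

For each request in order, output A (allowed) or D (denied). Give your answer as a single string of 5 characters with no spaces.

Tracking allowed requests in the window:
  req#1 t=1ms: ALLOW
  req#2 t=1ms: ALLOW
  req#3 t=1ms: DENY
  req#4 t=1ms: DENY
  req#5 t=1ms: DENY

Answer: AADDD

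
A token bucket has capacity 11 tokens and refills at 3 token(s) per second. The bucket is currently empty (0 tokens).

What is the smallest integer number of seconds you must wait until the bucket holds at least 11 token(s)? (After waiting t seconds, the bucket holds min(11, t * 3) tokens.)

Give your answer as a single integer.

Need t * 3 >= 11, so t >= 11/3.
Smallest integer t = ceil(11/3) = 4.

Answer: 4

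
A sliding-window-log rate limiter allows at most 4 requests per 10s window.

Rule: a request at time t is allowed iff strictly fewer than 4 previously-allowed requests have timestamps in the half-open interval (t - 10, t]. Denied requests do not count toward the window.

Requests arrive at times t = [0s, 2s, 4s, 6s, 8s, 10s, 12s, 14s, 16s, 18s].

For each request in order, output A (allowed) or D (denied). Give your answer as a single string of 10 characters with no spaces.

Answer: AAAADAAAAD

Derivation:
Tracking allowed requests in the window:
  req#1 t=0s: ALLOW
  req#2 t=2s: ALLOW
  req#3 t=4s: ALLOW
  req#4 t=6s: ALLOW
  req#5 t=8s: DENY
  req#6 t=10s: ALLOW
  req#7 t=12s: ALLOW
  req#8 t=14s: ALLOW
  req#9 t=16s: ALLOW
  req#10 t=18s: DENY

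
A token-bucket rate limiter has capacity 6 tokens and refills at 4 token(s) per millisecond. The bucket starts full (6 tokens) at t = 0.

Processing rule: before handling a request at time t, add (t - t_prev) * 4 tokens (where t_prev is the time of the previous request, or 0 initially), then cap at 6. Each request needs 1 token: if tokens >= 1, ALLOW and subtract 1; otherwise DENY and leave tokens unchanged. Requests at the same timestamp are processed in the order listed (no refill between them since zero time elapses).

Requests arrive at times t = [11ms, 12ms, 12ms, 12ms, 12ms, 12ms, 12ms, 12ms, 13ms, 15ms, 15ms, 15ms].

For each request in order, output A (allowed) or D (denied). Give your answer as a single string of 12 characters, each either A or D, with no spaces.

Answer: AAAAAAADAAAA

Derivation:
Simulating step by step:
  req#1 t=11ms: ALLOW
  req#2 t=12ms: ALLOW
  req#3 t=12ms: ALLOW
  req#4 t=12ms: ALLOW
  req#5 t=12ms: ALLOW
  req#6 t=12ms: ALLOW
  req#7 t=12ms: ALLOW
  req#8 t=12ms: DENY
  req#9 t=13ms: ALLOW
  req#10 t=15ms: ALLOW
  req#11 t=15ms: ALLOW
  req#12 t=15ms: ALLOW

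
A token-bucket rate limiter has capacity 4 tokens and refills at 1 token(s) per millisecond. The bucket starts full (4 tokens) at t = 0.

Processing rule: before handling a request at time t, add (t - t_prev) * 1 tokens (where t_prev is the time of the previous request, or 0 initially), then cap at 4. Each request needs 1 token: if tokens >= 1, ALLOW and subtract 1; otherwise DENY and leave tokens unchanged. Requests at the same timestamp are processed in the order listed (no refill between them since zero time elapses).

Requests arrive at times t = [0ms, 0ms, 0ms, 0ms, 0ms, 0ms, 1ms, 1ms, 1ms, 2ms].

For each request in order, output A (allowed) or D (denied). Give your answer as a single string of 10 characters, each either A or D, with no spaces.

Simulating step by step:
  req#1 t=0ms: ALLOW
  req#2 t=0ms: ALLOW
  req#3 t=0ms: ALLOW
  req#4 t=0ms: ALLOW
  req#5 t=0ms: DENY
  req#6 t=0ms: DENY
  req#7 t=1ms: ALLOW
  req#8 t=1ms: DENY
  req#9 t=1ms: DENY
  req#10 t=2ms: ALLOW

Answer: AAAADDADDA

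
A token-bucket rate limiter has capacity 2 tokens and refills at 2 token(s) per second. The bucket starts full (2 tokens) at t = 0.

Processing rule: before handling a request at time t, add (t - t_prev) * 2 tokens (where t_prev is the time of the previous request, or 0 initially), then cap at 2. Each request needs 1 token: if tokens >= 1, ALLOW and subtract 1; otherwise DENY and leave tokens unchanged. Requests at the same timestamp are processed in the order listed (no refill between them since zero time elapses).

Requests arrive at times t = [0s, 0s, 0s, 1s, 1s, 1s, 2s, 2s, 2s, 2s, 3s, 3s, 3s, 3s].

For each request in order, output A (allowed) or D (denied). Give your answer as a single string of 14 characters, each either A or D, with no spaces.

Simulating step by step:
  req#1 t=0s: ALLOW
  req#2 t=0s: ALLOW
  req#3 t=0s: DENY
  req#4 t=1s: ALLOW
  req#5 t=1s: ALLOW
  req#6 t=1s: DENY
  req#7 t=2s: ALLOW
  req#8 t=2s: ALLOW
  req#9 t=2s: DENY
  req#10 t=2s: DENY
  req#11 t=3s: ALLOW
  req#12 t=3s: ALLOW
  req#13 t=3s: DENY
  req#14 t=3s: DENY

Answer: AADAADAADDAADD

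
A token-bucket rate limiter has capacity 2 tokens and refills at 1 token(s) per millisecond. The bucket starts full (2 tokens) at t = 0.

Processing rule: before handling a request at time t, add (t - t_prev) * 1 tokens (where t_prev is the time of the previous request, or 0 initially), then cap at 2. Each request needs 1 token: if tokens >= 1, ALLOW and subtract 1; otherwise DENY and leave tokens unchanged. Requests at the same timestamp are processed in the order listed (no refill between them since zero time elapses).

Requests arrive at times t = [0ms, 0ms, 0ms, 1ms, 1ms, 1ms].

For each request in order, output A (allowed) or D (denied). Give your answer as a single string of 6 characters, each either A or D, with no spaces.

Simulating step by step:
  req#1 t=0ms: ALLOW
  req#2 t=0ms: ALLOW
  req#3 t=0ms: DENY
  req#4 t=1ms: ALLOW
  req#5 t=1ms: DENY
  req#6 t=1ms: DENY

Answer: AADADD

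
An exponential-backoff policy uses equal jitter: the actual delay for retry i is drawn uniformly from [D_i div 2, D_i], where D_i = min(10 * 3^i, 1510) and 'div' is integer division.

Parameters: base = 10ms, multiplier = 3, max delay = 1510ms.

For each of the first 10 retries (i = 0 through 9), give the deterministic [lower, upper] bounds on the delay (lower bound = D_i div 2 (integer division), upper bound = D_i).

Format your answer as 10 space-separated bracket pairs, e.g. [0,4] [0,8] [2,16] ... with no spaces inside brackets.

Computing bounds per retry:
  i=0: D_i=min(10*3^0,1510)=10, bounds=[5,10]
  i=1: D_i=min(10*3^1,1510)=30, bounds=[15,30]
  i=2: D_i=min(10*3^2,1510)=90, bounds=[45,90]
  i=3: D_i=min(10*3^3,1510)=270, bounds=[135,270]
  i=4: D_i=min(10*3^4,1510)=810, bounds=[405,810]
  i=5: D_i=min(10*3^5,1510)=1510, bounds=[755,1510]
  i=6: D_i=min(10*3^6,1510)=1510, bounds=[755,1510]
  i=7: D_i=min(10*3^7,1510)=1510, bounds=[755,1510]
  i=8: D_i=min(10*3^8,1510)=1510, bounds=[755,1510]
  i=9: D_i=min(10*3^9,1510)=1510, bounds=[755,1510]

Answer: [5,10] [15,30] [45,90] [135,270] [405,810] [755,1510] [755,1510] [755,1510] [755,1510] [755,1510]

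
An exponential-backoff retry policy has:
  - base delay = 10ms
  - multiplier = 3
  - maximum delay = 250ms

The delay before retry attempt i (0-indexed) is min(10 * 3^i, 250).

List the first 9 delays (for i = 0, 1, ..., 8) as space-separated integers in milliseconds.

Computing each delay:
  i=0: min(10*3^0, 250) = 10
  i=1: min(10*3^1, 250) = 30
  i=2: min(10*3^2, 250) = 90
  i=3: min(10*3^3, 250) = 250
  i=4: min(10*3^4, 250) = 250
  i=5: min(10*3^5, 250) = 250
  i=6: min(10*3^6, 250) = 250
  i=7: min(10*3^7, 250) = 250
  i=8: min(10*3^8, 250) = 250

Answer: 10 30 90 250 250 250 250 250 250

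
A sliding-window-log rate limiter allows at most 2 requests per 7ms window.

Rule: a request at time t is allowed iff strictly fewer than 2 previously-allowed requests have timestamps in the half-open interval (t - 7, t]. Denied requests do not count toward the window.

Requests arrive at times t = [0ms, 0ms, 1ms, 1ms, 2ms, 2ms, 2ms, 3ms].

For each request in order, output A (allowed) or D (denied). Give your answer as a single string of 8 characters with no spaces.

Answer: AADDDDDD

Derivation:
Tracking allowed requests in the window:
  req#1 t=0ms: ALLOW
  req#2 t=0ms: ALLOW
  req#3 t=1ms: DENY
  req#4 t=1ms: DENY
  req#5 t=2ms: DENY
  req#6 t=2ms: DENY
  req#7 t=2ms: DENY
  req#8 t=3ms: DENY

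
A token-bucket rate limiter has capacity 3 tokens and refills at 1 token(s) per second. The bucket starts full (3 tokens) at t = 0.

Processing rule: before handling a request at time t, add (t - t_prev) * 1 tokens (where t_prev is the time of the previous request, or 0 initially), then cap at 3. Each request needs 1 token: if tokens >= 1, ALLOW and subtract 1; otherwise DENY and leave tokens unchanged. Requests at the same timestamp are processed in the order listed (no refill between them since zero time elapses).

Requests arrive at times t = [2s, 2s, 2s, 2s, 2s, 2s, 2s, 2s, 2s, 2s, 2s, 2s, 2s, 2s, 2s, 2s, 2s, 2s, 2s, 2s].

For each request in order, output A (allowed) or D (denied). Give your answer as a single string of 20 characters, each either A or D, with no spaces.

Answer: AAADDDDDDDDDDDDDDDDD

Derivation:
Simulating step by step:
  req#1 t=2s: ALLOW
  req#2 t=2s: ALLOW
  req#3 t=2s: ALLOW
  req#4 t=2s: DENY
  req#5 t=2s: DENY
  req#6 t=2s: DENY
  req#7 t=2s: DENY
  req#8 t=2s: DENY
  req#9 t=2s: DENY
  req#10 t=2s: DENY
  req#11 t=2s: DENY
  req#12 t=2s: DENY
  req#13 t=2s: DENY
  req#14 t=2s: DENY
  req#15 t=2s: DENY
  req#16 t=2s: DENY
  req#17 t=2s: DENY
  req#18 t=2s: DENY
  req#19 t=2s: DENY
  req#20 t=2s: DENY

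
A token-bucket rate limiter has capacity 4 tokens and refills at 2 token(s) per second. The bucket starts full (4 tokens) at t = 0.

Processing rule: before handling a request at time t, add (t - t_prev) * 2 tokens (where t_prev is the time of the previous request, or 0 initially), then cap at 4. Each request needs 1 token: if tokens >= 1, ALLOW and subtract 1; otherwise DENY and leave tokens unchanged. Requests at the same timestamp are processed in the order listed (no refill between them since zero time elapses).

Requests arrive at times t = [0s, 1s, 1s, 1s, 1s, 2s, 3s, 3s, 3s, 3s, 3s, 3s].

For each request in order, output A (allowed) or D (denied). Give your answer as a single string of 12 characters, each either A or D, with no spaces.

Answer: AAAAAAAAADDD

Derivation:
Simulating step by step:
  req#1 t=0s: ALLOW
  req#2 t=1s: ALLOW
  req#3 t=1s: ALLOW
  req#4 t=1s: ALLOW
  req#5 t=1s: ALLOW
  req#6 t=2s: ALLOW
  req#7 t=3s: ALLOW
  req#8 t=3s: ALLOW
  req#9 t=3s: ALLOW
  req#10 t=3s: DENY
  req#11 t=3s: DENY
  req#12 t=3s: DENY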